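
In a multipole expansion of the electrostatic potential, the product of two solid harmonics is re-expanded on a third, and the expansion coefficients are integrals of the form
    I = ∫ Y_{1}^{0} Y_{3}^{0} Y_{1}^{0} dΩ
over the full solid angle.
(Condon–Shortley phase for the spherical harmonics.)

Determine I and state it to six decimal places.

0.000000

|1−3|≤1≤1+3 violated ⇒ I = 0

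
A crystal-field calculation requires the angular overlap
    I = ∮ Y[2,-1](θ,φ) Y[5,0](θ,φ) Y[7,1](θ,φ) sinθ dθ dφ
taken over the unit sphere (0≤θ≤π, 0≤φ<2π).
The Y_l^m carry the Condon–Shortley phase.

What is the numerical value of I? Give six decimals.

-0.207724

m-sum 0 ✓  L=14 even ✓  3≤7≤7 ✓
Π(2lᵢ+1) = 5×11×15 = 825
triangle coeff Δ(2,5,7) = 1/15015
Σ_t [0,0]: t=0:+1/57600 = 1/57600
(3j)²=21/715 [(2 5 7; 0 0 0)], sign=-1
Σ_t [0,0]: t=0:+1/86400 = 1/86400
(3j)²=16/715 [(2 5 7; -1 0 1)], sign=+1
⇒ 4πI² = 1008/1859
I = (-1)√(1008/1859/(4π)) = -0.20772350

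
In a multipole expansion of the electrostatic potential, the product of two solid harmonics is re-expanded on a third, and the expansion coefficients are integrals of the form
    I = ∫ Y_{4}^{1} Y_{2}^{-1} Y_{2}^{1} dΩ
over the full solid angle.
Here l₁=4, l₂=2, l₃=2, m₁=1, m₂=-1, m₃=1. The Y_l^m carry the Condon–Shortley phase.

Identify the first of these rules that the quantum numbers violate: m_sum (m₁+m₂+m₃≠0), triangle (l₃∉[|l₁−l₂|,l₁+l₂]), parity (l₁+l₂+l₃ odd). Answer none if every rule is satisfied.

m_sum

azimuthal sum: 1 − 1 + 1 = 1  ✗
2 ≤ 2 ≤ 6 (triangle on l)
L = 4 + 2 + 2 = 8 (even)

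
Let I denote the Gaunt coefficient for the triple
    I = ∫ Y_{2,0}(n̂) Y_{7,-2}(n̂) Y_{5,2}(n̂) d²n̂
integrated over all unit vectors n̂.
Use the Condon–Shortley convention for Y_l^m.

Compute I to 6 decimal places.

0.215014

m-sum 0 ✓  L=14 even ✓  5≤5≤9 ✓
Π(2lᵢ+1) = 5×15×11 = 825
triangle coeff Δ(2,7,5) = 1/15015
Σ_t [2,2]: t=2:+1/57600 = 1/57600
(3j)²=21/715 [(2 7 5; 0 0 0)], sign=-1
Σ_t [2,2]: t=2:+1/120960 = 1/120960
(3j)²=24/1001 [(2 7 5; 0 -2 2)], sign=-1
⇒ 4πI² = 1080/1859
I = (+1)√(1080/1859/(4π)) = 0.21501425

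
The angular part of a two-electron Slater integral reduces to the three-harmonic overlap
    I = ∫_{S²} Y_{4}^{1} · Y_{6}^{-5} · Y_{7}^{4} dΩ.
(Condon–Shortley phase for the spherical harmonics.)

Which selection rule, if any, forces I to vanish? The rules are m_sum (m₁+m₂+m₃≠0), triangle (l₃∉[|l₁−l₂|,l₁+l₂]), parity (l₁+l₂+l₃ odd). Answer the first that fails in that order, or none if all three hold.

parity

m₁+m₂+m₃ = 1 − 5 + 4 = 0  ✓
triangle: |4−6|=2 ≤ l₃=7 ≤ 4+6=10  ✓
parity: l₁+l₂+l₃ = 17 is odd  ✗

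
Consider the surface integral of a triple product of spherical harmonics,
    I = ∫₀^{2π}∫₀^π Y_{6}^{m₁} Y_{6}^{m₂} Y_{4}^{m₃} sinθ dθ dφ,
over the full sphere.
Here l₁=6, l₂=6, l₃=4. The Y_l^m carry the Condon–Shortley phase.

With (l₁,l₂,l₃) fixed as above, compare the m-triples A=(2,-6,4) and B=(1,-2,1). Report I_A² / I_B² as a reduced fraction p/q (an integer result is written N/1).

693/2809

Shared (l₁,l₂,l₃)=(6,6,4): N and (l;000)² cancel in I_A²/I_B².
A: Δ = 8!·4!·4!/17! = 1/15315300; Racah Σ t=0..0: t=0:+1/23224320 = 1/23224320; ⇒ 3j(6 6 4; 2 -6 4)² = 1/442, sgn +1
B: Δ = 8!·4!·4!/17! = 1/15315300; Racah Σ t=1..4: t=1:−1/725760 t=2:+1/34560 t=3:−1/17280 t=4:+1/82944 = -53/2903040; ⇒ 3j(6 6 4; 1 -2 1)² = 2809/306306, sgn +1
I_A²/I_B² = (1/442)/(2809/306306) = 693/2809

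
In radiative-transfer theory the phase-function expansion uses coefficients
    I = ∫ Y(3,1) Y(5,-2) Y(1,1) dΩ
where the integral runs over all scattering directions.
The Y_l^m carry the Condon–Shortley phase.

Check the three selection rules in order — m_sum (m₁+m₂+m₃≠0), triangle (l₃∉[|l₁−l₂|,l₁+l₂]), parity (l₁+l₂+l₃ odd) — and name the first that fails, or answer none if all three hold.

triangle

azimuthal sum: 1 − 2 + 1 = 0  ✓
2 ≤ 1 ≤ 8 (triangle on l)  ✗
L = 3 + 5 + 1 = 9 (odd)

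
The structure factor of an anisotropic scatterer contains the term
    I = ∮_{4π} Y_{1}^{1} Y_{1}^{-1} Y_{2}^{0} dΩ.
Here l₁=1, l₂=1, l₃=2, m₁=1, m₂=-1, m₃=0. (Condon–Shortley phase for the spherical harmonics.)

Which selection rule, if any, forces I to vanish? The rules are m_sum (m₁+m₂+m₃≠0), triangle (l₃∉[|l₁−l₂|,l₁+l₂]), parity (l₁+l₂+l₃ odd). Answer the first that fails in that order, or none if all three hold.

none

azimuthal sum: 1 − 1 + 0 = 0  ✓
0 ≤ 2 ≤ 2 (triangle on l)  ✓
L = 1 + 1 + 2 = 4 (even)  ✓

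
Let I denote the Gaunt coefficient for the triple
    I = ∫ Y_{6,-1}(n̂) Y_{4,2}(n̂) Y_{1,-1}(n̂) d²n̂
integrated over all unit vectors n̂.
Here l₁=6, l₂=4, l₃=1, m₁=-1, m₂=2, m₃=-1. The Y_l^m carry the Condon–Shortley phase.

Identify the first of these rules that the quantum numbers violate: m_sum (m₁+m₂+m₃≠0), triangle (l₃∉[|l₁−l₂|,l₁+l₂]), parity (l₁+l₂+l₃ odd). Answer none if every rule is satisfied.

m₁+m₂+m₃ = -1 + 2 − 1 = 0  ✓
triangle: |6−4|=2 ≤ l₃=1 ≤ 6+4=10  ✗
parity: l₁+l₂+l₃ = 11 is odd

triangle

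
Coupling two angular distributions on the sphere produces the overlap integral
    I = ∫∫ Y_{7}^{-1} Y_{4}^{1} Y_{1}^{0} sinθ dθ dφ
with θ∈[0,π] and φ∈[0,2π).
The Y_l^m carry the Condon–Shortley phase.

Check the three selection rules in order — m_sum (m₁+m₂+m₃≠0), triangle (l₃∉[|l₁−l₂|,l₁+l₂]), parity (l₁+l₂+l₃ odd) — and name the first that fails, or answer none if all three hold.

Σmᵢ = 0  ✓
l₃∈[|l₁−l₂|,l₁+l₂]=[3,11], have l₃=1  ✗
Σlᵢ = 12 ⇒ even

triangle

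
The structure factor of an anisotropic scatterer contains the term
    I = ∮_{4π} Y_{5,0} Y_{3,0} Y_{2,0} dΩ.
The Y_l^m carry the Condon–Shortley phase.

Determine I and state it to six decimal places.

Rules hold: Σm=0, L=10 even, 2≤2≤8.
N = 11·7·5 = 385
Δ = 6!·4!·0!/11! = 1/2310
Racah Σ t=3..3: t=3:−1/144 = -1/144
⇒ 3j(5 3 2; 0 0 0)² = 10/231, sgn -1
(m-triple is (0,0,0) — same symbol as above.)
4πI² = N·(3j₀)²·(3jₘ)² = 500/693
I = +1·√(0.721501/4π) = 0.23961470

0.239615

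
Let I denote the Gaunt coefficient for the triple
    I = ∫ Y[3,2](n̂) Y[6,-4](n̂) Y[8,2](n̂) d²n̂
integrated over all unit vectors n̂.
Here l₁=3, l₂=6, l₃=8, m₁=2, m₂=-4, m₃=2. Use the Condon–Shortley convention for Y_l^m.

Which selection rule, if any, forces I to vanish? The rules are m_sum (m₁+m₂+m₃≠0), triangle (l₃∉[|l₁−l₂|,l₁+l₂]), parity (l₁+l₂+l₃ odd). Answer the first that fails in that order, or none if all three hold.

parity

m₁+m₂+m₃ = 2 − 4 + 2 = 0  ✓
triangle: |3−6|=3 ≤ l₃=8 ≤ 3+6=9  ✓
parity: l₁+l₂+l₃ = 17 is odd  ✗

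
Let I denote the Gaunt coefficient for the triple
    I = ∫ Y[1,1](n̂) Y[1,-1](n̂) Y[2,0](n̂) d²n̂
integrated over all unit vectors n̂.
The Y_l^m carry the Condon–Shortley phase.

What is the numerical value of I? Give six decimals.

Rules hold: Σm=0, L=4 even, 0≤2≤2.
N = 3·3·5 = 45
Δ = 0!·2!·2!/5! = 1/30
Racah Σ t=0..0: t=0:+1/1 = 1/1
⇒ 3j(1 1 2; 0 0 0)² = 2/15, sgn +1
Racah Σ t=0..0: t=0:+1/4 = 1/4
⇒ 3j(1 1 2; 1 -1 0)² = 1/30, sgn +1
4πI² = N·(3j₀)²·(3jₘ)² = 1/5
I = +1·√(0.2/4π) = 0.12615663

0.126157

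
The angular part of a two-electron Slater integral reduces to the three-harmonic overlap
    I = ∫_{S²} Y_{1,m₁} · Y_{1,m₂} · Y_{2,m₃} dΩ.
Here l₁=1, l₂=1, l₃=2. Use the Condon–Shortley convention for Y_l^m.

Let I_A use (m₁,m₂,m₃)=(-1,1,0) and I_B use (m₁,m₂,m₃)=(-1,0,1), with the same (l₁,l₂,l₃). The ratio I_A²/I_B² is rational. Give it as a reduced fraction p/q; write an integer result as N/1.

Same 1,1,2: normalisation and zero-m 3j drop out of the ratio.
A: Δ: 0! 2! 2! / 5! → 1/30; sum: t=0:+1/4 = 1/4; 3j²(1 1 2; -1 1 0) = Δ·Π!·Σ² = 1/30  (sign +1)
B: Δ: 0! 2! 2! / 5! → 1/30; sum: t=0:+1/2 = 1/2; 3j²(1 1 2; -1 0 1) = Δ·Π!·Σ² = 1/10  (sign -1)
I_A²/I_B² = (1/30)/(1/10) = 1/3

1/3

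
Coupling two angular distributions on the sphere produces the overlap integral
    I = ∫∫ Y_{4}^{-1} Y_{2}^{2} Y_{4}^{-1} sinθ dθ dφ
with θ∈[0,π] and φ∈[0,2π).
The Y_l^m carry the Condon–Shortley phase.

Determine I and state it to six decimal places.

0.200662

m-sum 0 ✓  L=10 even ✓  2≤4≤6 ✓
Π(2lᵢ+1) = 9×5×9 = 405
triangle coeff Δ(4,2,4) = 1/13860
Σ_t [0,2]: t=0:+1/192 t=1:−1/36 t=2:+1/192 = -5/288
(3j)²=20/693 [(4 2 4; 0 0 0)], sign=-1
Σ_t [2,2]: t=2:+1/144 = 1/144
(3j)²=10/231 [(4 2 4; -1 2 -1)], sign=-1
⇒ 4πI² = 3000/5929
I = (+1)√(3000/5929/(4π)) = 0.20066192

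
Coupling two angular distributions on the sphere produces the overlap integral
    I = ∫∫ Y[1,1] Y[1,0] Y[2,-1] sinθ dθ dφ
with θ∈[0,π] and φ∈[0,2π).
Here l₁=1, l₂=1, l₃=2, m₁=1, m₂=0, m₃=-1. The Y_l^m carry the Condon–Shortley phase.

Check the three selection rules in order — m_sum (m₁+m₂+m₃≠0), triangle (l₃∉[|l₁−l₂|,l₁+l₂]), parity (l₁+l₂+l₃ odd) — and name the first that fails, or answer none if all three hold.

none

m₁+m₂+m₃ = 1 + 0 − 1 = 0  ✓
triangle: |1−1|=0 ≤ l₃=2 ≤ 1+1=2  ✓
parity: l₁+l₂+l₃ = 4 is even  ✓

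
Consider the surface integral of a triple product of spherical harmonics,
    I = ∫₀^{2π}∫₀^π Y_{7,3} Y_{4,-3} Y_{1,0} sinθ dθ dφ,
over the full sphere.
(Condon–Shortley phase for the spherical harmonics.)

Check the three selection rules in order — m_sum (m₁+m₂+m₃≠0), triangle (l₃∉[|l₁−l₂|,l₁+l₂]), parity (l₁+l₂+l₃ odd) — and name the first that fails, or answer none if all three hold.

azimuthal sum: 3 − 3 + 0 = 0  ✓
3 ≤ 1 ≤ 11 (triangle on l)  ✗
L = 7 + 4 + 1 = 12 (even)

triangle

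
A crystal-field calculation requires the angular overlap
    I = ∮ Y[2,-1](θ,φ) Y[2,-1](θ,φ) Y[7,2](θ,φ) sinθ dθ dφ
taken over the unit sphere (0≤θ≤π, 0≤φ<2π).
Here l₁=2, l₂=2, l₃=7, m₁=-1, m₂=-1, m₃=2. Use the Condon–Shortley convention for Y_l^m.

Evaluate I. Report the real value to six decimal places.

triangle: need 0≤l₃≤4, have 7; I=0

0.000000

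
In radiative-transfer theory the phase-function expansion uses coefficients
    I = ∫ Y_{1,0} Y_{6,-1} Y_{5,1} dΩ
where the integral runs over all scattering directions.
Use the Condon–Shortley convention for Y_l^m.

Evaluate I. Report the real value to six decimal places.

-0.241725

m-sum 0 ✓  L=12 even ✓  5≤5≤7 ✓
Π(2lᵢ+1) = 3×13×11 = 429
triangle coeff Δ(1,6,5) = 1/858
Σ_t [1,1]: t=1:−1/14400 = -1/14400
(3j)²=6/143 [(1 6 5; 0 0 0)], sign=+1
Σ_t [1,1]: t=1:−1/17280 = -1/17280
(3j)²=35/858 [(1 6 5; 0 -1 1)], sign=-1
⇒ 4πI² = 105/143
I = (-1)√(105/143/(4π)) = -0.24172507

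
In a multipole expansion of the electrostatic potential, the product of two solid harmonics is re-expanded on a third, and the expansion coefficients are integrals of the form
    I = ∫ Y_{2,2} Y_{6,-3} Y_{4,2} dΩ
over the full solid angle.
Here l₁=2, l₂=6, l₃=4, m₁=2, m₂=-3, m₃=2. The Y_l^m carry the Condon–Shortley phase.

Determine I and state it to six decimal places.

0.000000

Σmᵢ = 1 ≠ 0, so the φ-integral vanishes; I = 0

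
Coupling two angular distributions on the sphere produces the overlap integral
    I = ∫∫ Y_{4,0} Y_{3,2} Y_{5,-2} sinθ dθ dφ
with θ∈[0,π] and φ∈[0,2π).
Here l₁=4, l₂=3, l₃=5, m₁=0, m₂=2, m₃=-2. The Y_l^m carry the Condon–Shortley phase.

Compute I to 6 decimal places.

Rules hold: Σm=0, L=12 even, 1≤5≤7.
N = 9·7·11 = 693
Δ = 2!·6!·4!/13! = 1/180180
Racah Σ t=0..2: t=0:+1/576 t=1:−1/144 t=2:+1/576 = -1/288
⇒ 3j(4 3 5; 0 0 0)² = 20/1001, sgn +1
Racah Σ t=1..2: t=1:−1/864 t=2:+1/576 = 1/1728
⇒ 3j(4 3 5; 0 2 -2)² = 5/1287, sgn -1
4πI² = N·(3j₀)²·(3jₘ)² = 100/1859
I = -1·√(0.0537924/4π) = -0.06542675

-0.065427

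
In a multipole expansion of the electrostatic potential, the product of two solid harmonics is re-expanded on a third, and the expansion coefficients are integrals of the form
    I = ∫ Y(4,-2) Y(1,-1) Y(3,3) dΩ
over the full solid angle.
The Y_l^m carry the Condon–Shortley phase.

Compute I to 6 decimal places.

m-sum 0 ✓  L=8 even ✓  3≤3≤5 ✓
Π(2lᵢ+1) = 9×3×7 = 189
triangle coeff Δ(4,1,3) = 1/252
Σ_t [1,1]: t=1:−1/36 = -1/36
(3j)²=4/63 [(4 1 3; 0 0 0)], sign=+1
Σ_t [0,0]: t=0:+1/1440 = 1/1440
(3j)²=1/252 [(4 1 3; -2 -1 3)], sign=+1
⇒ 4πI² = 1/21
I = (+1)√(1/21/(4π)) = 0.06155813

0.061558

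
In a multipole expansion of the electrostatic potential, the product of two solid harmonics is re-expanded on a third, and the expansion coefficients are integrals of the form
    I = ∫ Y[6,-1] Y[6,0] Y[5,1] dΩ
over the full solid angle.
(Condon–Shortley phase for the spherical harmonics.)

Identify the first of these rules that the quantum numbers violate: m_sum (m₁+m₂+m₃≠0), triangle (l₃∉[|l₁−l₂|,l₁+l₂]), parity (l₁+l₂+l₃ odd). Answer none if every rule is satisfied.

parity

m₁+m₂+m₃ = -1 + 0 + 1 = 0  ✓
triangle: |6−6|=0 ≤ l₃=5 ≤ 6+6=12  ✓
parity: l₁+l₂+l₃ = 17 is odd  ✗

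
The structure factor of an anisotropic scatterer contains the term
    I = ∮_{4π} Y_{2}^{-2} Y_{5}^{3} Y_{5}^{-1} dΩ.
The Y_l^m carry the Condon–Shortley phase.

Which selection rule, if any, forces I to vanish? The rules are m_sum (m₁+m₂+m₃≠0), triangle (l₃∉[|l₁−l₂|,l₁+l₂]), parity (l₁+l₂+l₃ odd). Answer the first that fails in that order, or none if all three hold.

none

Σmᵢ = 0  ✓
l₃∈[|l₁−l₂|,l₁+l₂]=[3,7], have l₃=5  ✓
Σlᵢ = 12 ⇒ even  ✓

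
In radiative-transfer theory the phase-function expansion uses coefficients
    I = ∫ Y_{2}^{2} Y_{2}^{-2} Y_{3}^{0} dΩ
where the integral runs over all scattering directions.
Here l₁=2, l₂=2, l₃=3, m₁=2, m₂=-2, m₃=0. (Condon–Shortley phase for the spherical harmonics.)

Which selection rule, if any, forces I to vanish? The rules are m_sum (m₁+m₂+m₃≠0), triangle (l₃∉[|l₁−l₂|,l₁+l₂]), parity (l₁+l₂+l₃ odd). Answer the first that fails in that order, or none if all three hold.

parity

Σmᵢ = 0  ✓
l₃∈[|l₁−l₂|,l₁+l₂]=[0,4], have l₃=3  ✓
Σlᵢ = 7 ⇒ odd  ✗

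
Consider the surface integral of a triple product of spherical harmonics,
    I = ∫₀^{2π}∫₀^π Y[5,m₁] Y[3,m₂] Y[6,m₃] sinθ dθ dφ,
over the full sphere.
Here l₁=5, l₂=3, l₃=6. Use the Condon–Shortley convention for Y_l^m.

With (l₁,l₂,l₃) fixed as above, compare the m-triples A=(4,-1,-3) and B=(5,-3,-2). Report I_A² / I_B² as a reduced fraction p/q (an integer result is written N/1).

Shared (l₁,l₂,l₃)=(5,3,6): N and (l;000)² cancel in I_A²/I_B².
A: Δ = 2!·8!·4!/15! = 1/675675; Racah Σ t=0..1: t=0:+1/40320 t=1:−1/241920 = 1/48384; ⇒ 3j(5 3 6; 4 -1 -3)² = 24/1001, sgn -1
B: Δ = 2!·8!·4!/15! = 1/675675; Racah Σ t=0..0: t=0:+1/1935360 = 1/1935360; ⇒ 3j(5 3 6; 5 -3 -2)² = 1/1001, sgn +1
I_A²/I_B² = (24/1001)/(1/1001) = 24/1

24/1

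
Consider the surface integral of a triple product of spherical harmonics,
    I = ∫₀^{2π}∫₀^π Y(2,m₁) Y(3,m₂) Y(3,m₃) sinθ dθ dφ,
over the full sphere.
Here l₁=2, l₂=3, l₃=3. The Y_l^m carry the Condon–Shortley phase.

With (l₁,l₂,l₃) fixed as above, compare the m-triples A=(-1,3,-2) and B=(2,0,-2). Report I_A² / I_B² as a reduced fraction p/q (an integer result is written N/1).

l's match ⇒ only the (l;m) 3-j factors differ between A and B.
A: triangle coeff Δ(2,3,3) = 1/3780; Σ_t [2,2]: t=2:+1/48 = 1/48; (3j)²=5/84 [(2 3 3; -1 3 -2)], sign=-1
B: triangle coeff Δ(2,3,3) = 1/3780; Σ_t [0,0]: t=0:+1/24 = 1/24; (3j)²=1/21 [(2 3 3; 2 0 -2)], sign=-1
I_A²/I_B² = (5/84)/(1/21) = 5/4

5/4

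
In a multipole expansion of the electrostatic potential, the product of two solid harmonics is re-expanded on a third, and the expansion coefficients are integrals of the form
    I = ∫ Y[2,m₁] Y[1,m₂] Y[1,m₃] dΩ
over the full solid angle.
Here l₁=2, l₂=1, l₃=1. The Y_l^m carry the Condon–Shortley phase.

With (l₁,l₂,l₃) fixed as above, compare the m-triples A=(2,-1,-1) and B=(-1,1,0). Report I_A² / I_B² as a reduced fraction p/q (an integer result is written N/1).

2/1

Same 2,1,1: normalisation and zero-m 3j drop out of the ratio.
A: Δ: 2! 2! 0! / 5! → 1/30; sum: t=0:+1/4 = 1/4; 3j²(2 1 1; 2 -1 -1) = Δ·Π!·Σ² = 1/5  (sign +1)
B: Δ: 2! 2! 0! / 5! → 1/30; sum: t=2:+1/2 = 1/2; 3j²(2 1 1; -1 1 0) = Δ·Π!·Σ² = 1/10  (sign -1)
I_A²/I_B² = (1/5)/(1/10) = 2/1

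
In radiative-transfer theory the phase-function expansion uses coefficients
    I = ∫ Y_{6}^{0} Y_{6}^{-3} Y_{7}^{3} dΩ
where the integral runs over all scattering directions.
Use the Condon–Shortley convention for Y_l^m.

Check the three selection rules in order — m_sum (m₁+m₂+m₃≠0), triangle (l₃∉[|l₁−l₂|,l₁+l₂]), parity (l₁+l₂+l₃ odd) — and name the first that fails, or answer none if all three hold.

parity

Σmᵢ = 0  ✓
l₃∈[|l₁−l₂|,l₁+l₂]=[0,12], have l₃=7  ✓
Σlᵢ = 19 ⇒ odd  ✗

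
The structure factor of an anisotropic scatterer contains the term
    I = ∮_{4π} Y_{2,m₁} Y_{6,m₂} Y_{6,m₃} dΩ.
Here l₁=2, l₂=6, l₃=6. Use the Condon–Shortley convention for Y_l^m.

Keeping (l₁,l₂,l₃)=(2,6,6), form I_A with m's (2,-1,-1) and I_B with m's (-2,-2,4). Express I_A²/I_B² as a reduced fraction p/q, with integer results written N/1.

Same 2,6,6: normalisation and zero-m 3j drop out of the ratio.
A: Δ: 2! 2! 10! / 15! → 1/90090; sum: t=0:+1/57600 = 1/57600; 3j²(2 6 6; 2 -1 -1) = Δ·Π!·Σ² = 21/715  (sign -1)
B: Δ: 2! 2! 10! / 15! → 1/90090; sum: t=2:+1/322560 = 1/322560; 3j²(2 6 6; -2 -2 4) = Δ·Π!·Σ² = 18/1001  (sign +1)
I_A²/I_B² = (21/715)/(18/1001) = 49/30

49/30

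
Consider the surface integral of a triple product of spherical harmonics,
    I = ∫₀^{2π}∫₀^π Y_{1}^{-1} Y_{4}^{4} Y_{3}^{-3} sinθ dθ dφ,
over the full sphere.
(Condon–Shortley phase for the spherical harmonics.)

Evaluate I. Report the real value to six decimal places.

0.325735

Rules hold: Σm=0, L=8 even, 3≤3≤5.
N = 3·9·7 = 189
Δ = 2!·0!·6!/9! = 1/252
Racah Σ t=1..1: t=1:−1/36 = -1/36
⇒ 3j(1 4 3; 0 0 0)² = 4/63, sgn +1
Racah Σ t=2..2: t=2:+1/1440 = 1/1440
⇒ 3j(1 4 3; -1 4 -3)² = 1/9, sgn +1
4πI² = N·(3j₀)²·(3jₘ)² = 4/3
I = +1·√(1.33333/4π) = 0.32573501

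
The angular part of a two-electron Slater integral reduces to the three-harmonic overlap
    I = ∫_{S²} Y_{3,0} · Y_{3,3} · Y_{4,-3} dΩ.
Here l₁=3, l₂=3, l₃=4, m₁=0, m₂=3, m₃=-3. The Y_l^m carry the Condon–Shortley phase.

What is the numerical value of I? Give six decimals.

m-sum 0 ✓  L=10 even ✓  0≤4≤6 ✓
Π(2lᵢ+1) = 7×7×9 = 441
triangle coeff Δ(3,3,4) = 1/34650
Σ_t [0,2]: t=0:+1/72 t=1:−1/16 t=2:+1/72 = -5/144
(3j)²=2/77 [(3 3 4; 0 0 0)], sign=-1
Σ_t [2,2]: t=2:+1/288 = 1/288
(3j)²=1/22 [(3 3 4; 0 3 -3)], sign=-1
⇒ 4πI² = 63/121
I = (+1)√(63/121/(4π)) = 0.20355073

0.203551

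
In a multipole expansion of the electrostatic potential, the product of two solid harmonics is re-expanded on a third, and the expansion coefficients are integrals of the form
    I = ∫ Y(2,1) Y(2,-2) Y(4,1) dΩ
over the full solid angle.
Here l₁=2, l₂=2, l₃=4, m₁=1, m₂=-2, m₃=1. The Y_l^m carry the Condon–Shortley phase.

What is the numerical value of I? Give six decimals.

Checks pass: Σm=0; 8 even; l₃=4∈[0,4].
(2·2+1)(2·2+1)(2·4+1) = 225
Δ: 0! 4! 4! / 9! → 1/630
sum: t=0:+1/16 = 1/16
3j²(2 2 4; 0 0 0) = Δ·Π!·Σ² = 2/35  (sign +1)
sum: t=0:+1/144 = 1/144
3j²(2 2 4; 1 -2 1) = Δ·Π!·Σ² = 1/126  (sign -1)
combine: 4πI² = 225·2/35·1/126 = 5/49
take √, sign -1: I = -0.09011188

-0.090112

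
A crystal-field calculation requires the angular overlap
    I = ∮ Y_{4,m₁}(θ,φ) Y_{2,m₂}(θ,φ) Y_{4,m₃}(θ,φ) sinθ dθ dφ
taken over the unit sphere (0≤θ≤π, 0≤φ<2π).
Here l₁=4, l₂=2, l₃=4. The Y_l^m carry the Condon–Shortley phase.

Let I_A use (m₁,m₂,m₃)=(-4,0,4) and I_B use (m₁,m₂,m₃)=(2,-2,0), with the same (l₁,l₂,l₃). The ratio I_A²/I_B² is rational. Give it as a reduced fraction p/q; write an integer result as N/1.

196/135

Same 4,2,4: normalisation and zero-m 3j drop out of the ratio.
A: Δ: 2! 6! 2! / 11! → 1/13860; sum: t=2:+1/2880 = 1/2880; 3j²(4 2 4; -4 0 4) = Δ·Π!·Σ² = 28/495  (sign +1)
B: Δ: 2! 6! 2! / 11! → 1/13860; sum: t=0:+1/192 = 1/192; 3j²(4 2 4; 2 -2 0) = Δ·Π!·Σ² = 3/77  (sign +1)
I_A²/I_B² = (28/495)/(3/77) = 196/135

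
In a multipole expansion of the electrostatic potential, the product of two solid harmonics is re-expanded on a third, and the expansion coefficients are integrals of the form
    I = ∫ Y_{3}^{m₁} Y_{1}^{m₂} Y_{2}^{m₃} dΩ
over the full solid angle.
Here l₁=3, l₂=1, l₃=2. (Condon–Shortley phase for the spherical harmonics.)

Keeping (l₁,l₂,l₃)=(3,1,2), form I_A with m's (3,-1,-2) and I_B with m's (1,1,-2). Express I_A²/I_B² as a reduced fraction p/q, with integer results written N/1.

15/1

l's match ⇒ only the (l;m) 3-j factors differ between A and B.
A: triangle coeff Δ(3,1,2) = 1/105; Σ_t [0,0]: t=0:+1/48 = 1/48; (3j)²=1/7 [(3 1 2; 3 -1 -2)], sign=+1
B: triangle coeff Δ(3,1,2) = 1/105; Σ_t [2,2]: t=2:+1/48 = 1/48; (3j)²=1/105 [(3 1 2; 1 1 -2)], sign=+1
I_A²/I_B² = (1/7)/(1/105) = 15/1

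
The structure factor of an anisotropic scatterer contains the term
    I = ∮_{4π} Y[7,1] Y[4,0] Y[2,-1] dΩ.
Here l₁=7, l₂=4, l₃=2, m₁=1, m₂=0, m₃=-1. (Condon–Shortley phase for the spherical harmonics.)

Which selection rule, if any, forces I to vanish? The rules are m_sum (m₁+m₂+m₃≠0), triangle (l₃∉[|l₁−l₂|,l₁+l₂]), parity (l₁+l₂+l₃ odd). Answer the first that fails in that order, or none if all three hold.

triangle

Σmᵢ = 0  ✓
l₃∈[|l₁−l₂|,l₁+l₂]=[3,11], have l₃=2  ✗
Σlᵢ = 13 ⇒ odd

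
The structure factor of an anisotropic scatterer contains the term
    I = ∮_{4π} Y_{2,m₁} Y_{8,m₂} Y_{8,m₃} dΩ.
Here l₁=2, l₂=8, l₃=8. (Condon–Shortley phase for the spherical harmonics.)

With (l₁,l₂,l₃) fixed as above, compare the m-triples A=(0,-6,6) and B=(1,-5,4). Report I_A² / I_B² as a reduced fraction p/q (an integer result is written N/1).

8/39

Same 2,8,8: normalisation and zero-m 3j drop out of the ratio.
A: Δ: 2! 2! 14! / 19! → 1/348840; sum: t=0:+1/3832012800 t=1:−1/6227020800 t=2:+1/348713164800 = 1/9686476800; 3j²(2 8 8; 0 -6 6) = Δ·Π!·Σ² = 6/1615  (sign +1)
B: Δ: 2! 2! 14! / 19! → 1/348840; sum: t=0:+1/479001600 t=1:−1/1916006400 = 1/638668800; 3j²(2 8 8; 1 -5 4) = Δ·Π!·Σ² = 117/6460  (sign +1)
I_A²/I_B² = (6/1615)/(117/6460) = 8/39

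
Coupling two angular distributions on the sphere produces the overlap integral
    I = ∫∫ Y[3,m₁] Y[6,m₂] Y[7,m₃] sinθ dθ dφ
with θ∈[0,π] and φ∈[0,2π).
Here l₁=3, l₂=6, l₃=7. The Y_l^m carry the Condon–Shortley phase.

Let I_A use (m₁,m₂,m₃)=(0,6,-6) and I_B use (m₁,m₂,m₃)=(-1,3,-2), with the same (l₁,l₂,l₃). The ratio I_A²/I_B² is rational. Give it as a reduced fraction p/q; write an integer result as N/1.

Same 3,6,7: normalisation and zero-m 3j drop out of the ratio.
A: Δ: 2! 4! 10! / 17! → 1/2042040; sum: t=2:+1/43545600 = 1/43545600; 3j²(3 6 7; 0 6 -6) = Δ·Π!·Σ² = 33/1190  (sign -1)
B: Δ: 2! 4! 10! / 17! → 1/2042040; sum: t=0:+1/17418240 t=1:−1/483840 t=2:+1/241920 = 37/17418240; 3j²(3 6 7; -1 3 -2) = Δ·Π!·Σ² = 1369/136136  (sign -1)
I_A²/I_B² = (33/1190)/(1369/136136) = 18876/6845

18876/6845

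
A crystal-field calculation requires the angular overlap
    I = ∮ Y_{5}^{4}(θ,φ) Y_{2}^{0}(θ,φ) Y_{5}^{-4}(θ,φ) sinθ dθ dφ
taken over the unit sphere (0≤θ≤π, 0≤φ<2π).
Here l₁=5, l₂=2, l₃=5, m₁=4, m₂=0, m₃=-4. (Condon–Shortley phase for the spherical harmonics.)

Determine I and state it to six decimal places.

Rules hold: Σm=0, L=12 even, 3≤5≤7.
N = 11·5·11 = 605
Δ = 2!·8!·2!/13! = 1/38610
Racah Σ t=0..2: t=0:+1/2880 t=1:−1/576 t=2:+1/2880 = -1/960
⇒ 3j(5 2 5; 0 0 0)² = 10/429, sgn +1
Racah Σ t=0..1: t=0:+1/20160 t=1:−1/40320 = 1/40320
⇒ 3j(5 2 5; 4 0 -4)² = 6/715, sgn -1
4πI² = N·(3j₀)²·(3jₘ)² = 20/169
I = -1·√(0.118343/4π) = -0.09704356

-0.097044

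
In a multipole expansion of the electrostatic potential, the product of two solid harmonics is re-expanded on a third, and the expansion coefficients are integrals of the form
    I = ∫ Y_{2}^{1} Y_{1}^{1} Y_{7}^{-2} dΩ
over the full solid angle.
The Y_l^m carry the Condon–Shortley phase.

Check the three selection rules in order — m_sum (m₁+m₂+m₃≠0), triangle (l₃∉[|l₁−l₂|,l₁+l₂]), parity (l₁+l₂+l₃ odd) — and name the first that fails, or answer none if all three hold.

triangle

azimuthal sum: 1 + 1 − 2 = 0  ✓
1 ≤ 7 ≤ 3 (triangle on l)  ✗
L = 2 + 1 + 7 = 10 (even)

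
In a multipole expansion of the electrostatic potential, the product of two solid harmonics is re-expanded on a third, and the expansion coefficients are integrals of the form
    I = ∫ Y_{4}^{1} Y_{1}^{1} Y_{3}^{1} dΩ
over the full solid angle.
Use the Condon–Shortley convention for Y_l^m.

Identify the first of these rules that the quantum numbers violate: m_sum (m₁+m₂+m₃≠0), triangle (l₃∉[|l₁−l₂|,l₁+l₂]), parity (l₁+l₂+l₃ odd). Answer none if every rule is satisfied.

Σmᵢ = 3  ✗
l₃∈[|l₁−l₂|,l₁+l₂]=[3,5], have l₃=3
Σlᵢ = 8 ⇒ even

m_sum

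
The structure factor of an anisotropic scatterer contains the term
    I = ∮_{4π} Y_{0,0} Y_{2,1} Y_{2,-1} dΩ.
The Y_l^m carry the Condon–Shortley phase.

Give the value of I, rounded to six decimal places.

Checks pass: Σm=0; 4 even; l₃=2∈[2,2].
(2·0+1)(2·2+1)(2·2+1) = 25
Δ: 0! 0! 4! / 5! → 1/5
sum: t=0:+1/4 = 1/4
3j²(0 2 2; 0 0 0) = Δ·Π!·Σ² = 1/5  (sign +1)
sum: t=0:+1/6 = 1/6
3j²(0 2 2; 0 1 -1) = Δ·Π!·Σ² = 1/5  (sign -1)
combine: 4πI² = 25·1/5·1/5 = 1/1
take √, sign -1: I = -0.28209479

-0.282095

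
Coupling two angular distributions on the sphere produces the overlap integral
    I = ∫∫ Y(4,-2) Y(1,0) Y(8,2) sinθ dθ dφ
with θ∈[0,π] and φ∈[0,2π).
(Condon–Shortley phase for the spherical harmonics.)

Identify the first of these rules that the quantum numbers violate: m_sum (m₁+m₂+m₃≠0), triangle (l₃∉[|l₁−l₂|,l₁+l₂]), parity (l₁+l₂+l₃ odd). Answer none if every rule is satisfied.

triangle

azimuthal sum: -2 + 0 + 2 = 0  ✓
3 ≤ 8 ≤ 5 (triangle on l)  ✗
L = 4 + 1 + 8 = 13 (odd)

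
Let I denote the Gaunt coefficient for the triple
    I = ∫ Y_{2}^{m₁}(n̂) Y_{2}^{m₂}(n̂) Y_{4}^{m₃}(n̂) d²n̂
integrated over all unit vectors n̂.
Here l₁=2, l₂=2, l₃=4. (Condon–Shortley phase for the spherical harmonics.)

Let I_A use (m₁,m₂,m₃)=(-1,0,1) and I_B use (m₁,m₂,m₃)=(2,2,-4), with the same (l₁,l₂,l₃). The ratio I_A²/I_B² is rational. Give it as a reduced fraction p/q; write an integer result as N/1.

Same 2,2,4: normalisation and zero-m 3j drop out of the ratio.
A: Δ: 0! 4! 4! / 9! → 1/630; sum: t=0:+1/24 = 1/24; 3j²(2 2 4; -1 0 1) = Δ·Π!·Σ² = 1/21  (sign -1)
B: Δ: 0! 4! 4! / 9! → 1/630; sum: t=0:+1/576 = 1/576; 3j²(2 2 4; 2 2 -4) = Δ·Π!·Σ² = 1/9  (sign +1)
I_A²/I_B² = (1/21)/(1/9) = 3/7

3/7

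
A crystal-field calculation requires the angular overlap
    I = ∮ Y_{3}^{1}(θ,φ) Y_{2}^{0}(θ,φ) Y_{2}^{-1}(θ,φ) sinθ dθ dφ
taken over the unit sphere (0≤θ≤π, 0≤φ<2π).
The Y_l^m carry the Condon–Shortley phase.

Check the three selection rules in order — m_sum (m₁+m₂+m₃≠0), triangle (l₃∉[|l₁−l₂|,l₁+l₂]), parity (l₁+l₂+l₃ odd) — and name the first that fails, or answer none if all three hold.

azimuthal sum: 1 + 0 − 1 = 0  ✓
1 ≤ 2 ≤ 5 (triangle on l)  ✓
L = 3 + 2 + 2 = 7 (odd)  ✗

parity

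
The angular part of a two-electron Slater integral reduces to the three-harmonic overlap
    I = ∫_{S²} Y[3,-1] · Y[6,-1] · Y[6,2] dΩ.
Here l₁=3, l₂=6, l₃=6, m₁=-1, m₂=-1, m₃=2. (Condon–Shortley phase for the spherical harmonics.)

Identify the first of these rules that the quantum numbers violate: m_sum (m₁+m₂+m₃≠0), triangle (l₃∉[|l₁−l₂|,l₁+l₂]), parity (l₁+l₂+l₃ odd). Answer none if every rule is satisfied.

m₁+m₂+m₃ = -1 − 1 + 2 = 0  ✓
triangle: |3−6|=3 ≤ l₃=6 ≤ 3+6=9  ✓
parity: l₁+l₂+l₃ = 15 is odd  ✗

parity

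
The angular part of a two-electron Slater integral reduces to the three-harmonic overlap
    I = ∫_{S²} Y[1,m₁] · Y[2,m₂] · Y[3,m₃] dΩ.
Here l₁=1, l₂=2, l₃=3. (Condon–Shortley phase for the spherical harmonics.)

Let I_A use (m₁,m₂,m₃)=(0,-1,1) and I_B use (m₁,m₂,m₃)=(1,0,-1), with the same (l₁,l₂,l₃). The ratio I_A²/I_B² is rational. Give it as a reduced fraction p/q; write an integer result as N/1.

4/3

Same 1,2,3: normalisation and zero-m 3j drop out of the ratio.
A: Δ: 0! 2! 4! / 7! → 1/105; sum: t=0:+1/6 = 1/6; 3j²(1 2 3; 0 -1 1) = Δ·Π!·Σ² = 8/105  (sign +1)
B: Δ: 0! 2! 4! / 7! → 1/105; sum: t=0:+1/8 = 1/8; 3j²(1 2 3; 1 0 -1) = Δ·Π!·Σ² = 2/35  (sign +1)
I_A²/I_B² = (8/105)/(2/35) = 4/3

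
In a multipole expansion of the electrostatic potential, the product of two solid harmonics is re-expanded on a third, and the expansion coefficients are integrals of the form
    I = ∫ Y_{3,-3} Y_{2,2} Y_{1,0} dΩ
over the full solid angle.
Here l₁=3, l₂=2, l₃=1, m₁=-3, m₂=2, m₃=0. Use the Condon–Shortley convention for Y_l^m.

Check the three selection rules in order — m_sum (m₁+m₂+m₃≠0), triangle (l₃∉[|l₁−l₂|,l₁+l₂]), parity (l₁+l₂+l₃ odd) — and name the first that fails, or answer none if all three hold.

m_sum

azimuthal sum: -3 + 2 + 0 = -1  ✗
1 ≤ 1 ≤ 5 (triangle on l)
L = 3 + 2 + 1 = 6 (even)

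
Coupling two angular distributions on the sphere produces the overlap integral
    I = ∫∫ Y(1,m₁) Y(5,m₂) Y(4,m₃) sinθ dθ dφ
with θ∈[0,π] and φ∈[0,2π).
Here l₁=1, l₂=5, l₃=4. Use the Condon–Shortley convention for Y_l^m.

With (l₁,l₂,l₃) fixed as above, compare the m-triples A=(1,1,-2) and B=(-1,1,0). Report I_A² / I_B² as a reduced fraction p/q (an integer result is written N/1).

Same 1,5,4: normalisation and zero-m 3j drop out of the ratio.
A: Δ: 2! 0! 8! / 11! → 1/495; sum: t=0:+1/2880 = 1/2880; 3j²(1 5 4; 1 1 -2) = Δ·Π!·Σ² = 2/165  (sign +1)
B: Δ: 2! 0! 8! / 11! → 1/495; sum: t=2:+1/1152 = 1/1152; 3j²(1 5 4; -1 1 0) = Δ·Π!·Σ² = 1/33  (sign +1)
I_A²/I_B² = (2/165)/(1/33) = 2/5

2/5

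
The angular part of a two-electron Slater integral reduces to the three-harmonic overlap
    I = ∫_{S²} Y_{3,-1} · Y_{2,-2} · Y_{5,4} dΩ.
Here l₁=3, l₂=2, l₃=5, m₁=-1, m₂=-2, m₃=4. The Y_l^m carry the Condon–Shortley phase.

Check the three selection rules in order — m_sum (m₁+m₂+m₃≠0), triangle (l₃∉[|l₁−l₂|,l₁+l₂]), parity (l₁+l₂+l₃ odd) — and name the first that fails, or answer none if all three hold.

m_sum

Σmᵢ = 1  ✗
l₃∈[|l₁−l₂|,l₁+l₂]=[1,5], have l₃=5
Σlᵢ = 10 ⇒ even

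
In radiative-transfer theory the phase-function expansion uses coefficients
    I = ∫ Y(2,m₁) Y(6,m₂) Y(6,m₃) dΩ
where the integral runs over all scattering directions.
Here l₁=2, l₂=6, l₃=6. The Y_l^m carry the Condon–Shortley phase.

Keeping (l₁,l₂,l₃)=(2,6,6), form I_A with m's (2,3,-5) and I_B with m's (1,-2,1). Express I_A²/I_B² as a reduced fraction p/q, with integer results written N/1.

11/6

Shared (l₁,l₂,l₃)=(2,6,6): N and (l;000)² cancel in I_A²/I_B².
A: Δ = 2!·2!·10!/15! = 1/90090; Racah Σ t=0..0: t=0:+1/1451520 = 1/1451520; ⇒ 3j(2 6 6; 2 3 -5)² = 1/91, sgn -1
B: Δ = 2!·2!·10!/15! = 1/90090; Racah Σ t=0..1: t=0:+1/34560 t=1:−1/60480 = 1/80640; ⇒ 3j(2 6 6; 1 -2 1)² = 6/1001, sgn -1
I_A²/I_B² = (1/91)/(6/1001) = 11/6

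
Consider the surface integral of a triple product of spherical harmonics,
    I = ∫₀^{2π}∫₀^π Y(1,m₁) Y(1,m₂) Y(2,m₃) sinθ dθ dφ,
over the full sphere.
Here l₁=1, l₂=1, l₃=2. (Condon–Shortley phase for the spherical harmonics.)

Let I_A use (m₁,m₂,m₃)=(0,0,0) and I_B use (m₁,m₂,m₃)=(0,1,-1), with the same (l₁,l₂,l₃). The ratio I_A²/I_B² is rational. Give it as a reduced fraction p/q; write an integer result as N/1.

l's match ⇒ only the (l;m) 3-j factors differ between A and B.
A: triangle coeff Δ(1,1,2) = 1/30; Σ_t [0,0]: t=0:+1/1 = 1/1; (3j)²=2/15 [(1 1 2; 0 0 0)], sign=+1
B: triangle coeff Δ(1,1,2) = 1/30; Σ_t [0,0]: t=0:+1/2 = 1/2; (3j)²=1/10 [(1 1 2; 0 1 -1)], sign=-1
I_A²/I_B² = (2/15)/(1/10) = 4/3

4/3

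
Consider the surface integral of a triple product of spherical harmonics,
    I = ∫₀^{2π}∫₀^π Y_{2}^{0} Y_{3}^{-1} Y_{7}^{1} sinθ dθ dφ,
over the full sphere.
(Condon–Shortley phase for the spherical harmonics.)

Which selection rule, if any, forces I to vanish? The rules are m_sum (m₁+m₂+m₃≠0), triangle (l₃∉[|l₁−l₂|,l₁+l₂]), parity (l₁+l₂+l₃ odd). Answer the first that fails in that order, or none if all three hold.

azimuthal sum: 0 − 1 + 1 = 0  ✓
1 ≤ 7 ≤ 5 (triangle on l)  ✗
L = 2 + 3 + 7 = 12 (even)

triangle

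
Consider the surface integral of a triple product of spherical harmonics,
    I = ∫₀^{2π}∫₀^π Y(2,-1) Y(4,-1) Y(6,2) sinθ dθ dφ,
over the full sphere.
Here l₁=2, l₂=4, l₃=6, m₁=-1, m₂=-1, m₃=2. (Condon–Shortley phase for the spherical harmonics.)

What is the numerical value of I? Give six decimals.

0.238034

m-sum 0 ✓  L=12 even ✓  2≤6≤6 ✓
Π(2lᵢ+1) = 5×9×13 = 585
triangle coeff Δ(2,4,6) = 1/6435
Σ_t [0,0]: t=0:+1/2304 = 1/2304
(3j)²=5/143 [(2 4 6; 0 0 0)], sign=+1
Σ_t [0,0]: t=0:+1/4320 = 1/4320
(3j)²=224/6435 [(2 4 6; -1 -1 2)], sign=+1
⇒ 4πI² = 1120/1573
I = (+1)√(1120/1573/(4π)) = 0.23803440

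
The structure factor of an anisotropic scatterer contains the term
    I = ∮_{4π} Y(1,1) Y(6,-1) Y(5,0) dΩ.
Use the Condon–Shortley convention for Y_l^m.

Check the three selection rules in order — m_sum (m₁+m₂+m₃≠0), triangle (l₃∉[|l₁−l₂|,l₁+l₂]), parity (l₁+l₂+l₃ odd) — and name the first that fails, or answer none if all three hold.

none

azimuthal sum: 1 − 1 + 0 = 0  ✓
5 ≤ 5 ≤ 7 (triangle on l)  ✓
L = 1 + 6 + 5 = 12 (even)  ✓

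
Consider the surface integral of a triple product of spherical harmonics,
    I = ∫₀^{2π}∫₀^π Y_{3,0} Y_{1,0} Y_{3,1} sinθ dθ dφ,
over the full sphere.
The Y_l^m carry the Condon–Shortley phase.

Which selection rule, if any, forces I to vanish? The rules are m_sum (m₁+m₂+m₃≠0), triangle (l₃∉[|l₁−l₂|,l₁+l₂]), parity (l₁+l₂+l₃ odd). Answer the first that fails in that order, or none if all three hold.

Σmᵢ = 1  ✗
l₃∈[|l₁−l₂|,l₁+l₂]=[2,4], have l₃=3
Σlᵢ = 7 ⇒ odd

m_sum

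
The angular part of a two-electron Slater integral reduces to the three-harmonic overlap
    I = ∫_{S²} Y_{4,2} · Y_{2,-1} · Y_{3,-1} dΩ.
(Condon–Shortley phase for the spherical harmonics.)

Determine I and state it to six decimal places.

0.000000

Σlᵢ=9 odd — θ-integrand is odd under cosθ→−cosθ; I=0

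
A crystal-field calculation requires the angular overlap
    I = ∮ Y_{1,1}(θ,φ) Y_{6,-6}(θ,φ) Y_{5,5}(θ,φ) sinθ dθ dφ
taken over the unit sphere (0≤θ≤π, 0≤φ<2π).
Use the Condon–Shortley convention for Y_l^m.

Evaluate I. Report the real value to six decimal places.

m-sum 0 ✓  L=12 even ✓  5≤5≤7 ✓
Π(2lᵢ+1) = 3×13×11 = 429
triangle coeff Δ(1,6,5) = 1/858
Σ_t [1,1]: t=1:−1/14400 = -1/14400
(3j)²=6/143 [(1 6 5; 0 0 0)], sign=+1
Σ_t [0,0]: t=0:+1/7257600 = 1/7257600
(3j)²=1/13 [(1 6 5; 1 -6 5)], sign=+1
⇒ 4πI² = 18/13
I = (+1)√(18/13/(4π)) = 0.33194004

0.331940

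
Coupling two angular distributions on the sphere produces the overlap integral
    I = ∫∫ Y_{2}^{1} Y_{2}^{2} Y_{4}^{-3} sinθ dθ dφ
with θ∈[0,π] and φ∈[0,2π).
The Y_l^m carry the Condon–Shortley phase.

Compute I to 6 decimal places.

m-sum 0 ✓  L=8 even ✓  0≤4≤4 ✓
Π(2lᵢ+1) = 5×5×9 = 225
triangle coeff Δ(2,2,4) = 1/630
Σ_t [0,0]: t=0:+1/16 = 1/16
(3j)²=2/35 [(2 2 4; 0 0 0)], sign=+1
Σ_t [0,0]: t=0:+1/144 = 1/144
(3j)²=1/18 [(2 2 4; 1 2 -3)], sign=-1
⇒ 4πI² = 5/7
I = (-1)√(5/7/(4π)) = -0.23841361

-0.238414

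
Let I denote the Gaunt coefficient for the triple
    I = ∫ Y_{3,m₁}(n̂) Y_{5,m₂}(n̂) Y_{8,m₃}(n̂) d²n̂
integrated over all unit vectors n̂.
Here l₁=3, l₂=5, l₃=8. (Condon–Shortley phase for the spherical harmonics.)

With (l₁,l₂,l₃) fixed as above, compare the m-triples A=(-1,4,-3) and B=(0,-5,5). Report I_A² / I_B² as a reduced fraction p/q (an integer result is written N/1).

l's match ⇒ only the (l;m) 3-j factors differ between A and B.
A: triangle coeff Δ(3,5,8) = 1/136136; Σ_t [0,0]: t=0:+1/17418240 = 1/17418240; (3j)²=25/12376 [(3 5 8; -1 4 -3)], sign=-1
B: triangle coeff Δ(3,5,8) = 1/136136; Σ_t [0,0]: t=0:+1/130636800 = 1/130636800; (3j)²=1/476 [(3 5 8; 0 -5 5)], sign=-1
I_A²/I_B² = (25/12376)/(1/476) = 25/26

25/26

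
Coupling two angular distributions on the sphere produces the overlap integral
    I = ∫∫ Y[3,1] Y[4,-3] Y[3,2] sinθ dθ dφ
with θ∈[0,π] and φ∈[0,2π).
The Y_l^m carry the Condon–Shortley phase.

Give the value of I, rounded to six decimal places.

-0.095955

m-sum 0 ✓  L=10 even ✓  1≤3≤7 ✓
Π(2lᵢ+1) = 7×9×7 = 441
triangle coeff Δ(3,4,3) = 1/34650
Σ_t [1,3]: t=1:−1/72 t=2:+1/16 t=3:−1/72 = 5/144
(3j)²=2/77 [(3 4 3; 0 0 0)], sign=-1
Σ_t [0,1]: t=0:+1/288 t=1:−1/144 = -1/288
(3j)²=1/99 [(3 4 3; 1 -3 2)], sign=+1
⇒ 4πI² = 14/121
I = (-1)√(14/121/(4π)) = -0.09595473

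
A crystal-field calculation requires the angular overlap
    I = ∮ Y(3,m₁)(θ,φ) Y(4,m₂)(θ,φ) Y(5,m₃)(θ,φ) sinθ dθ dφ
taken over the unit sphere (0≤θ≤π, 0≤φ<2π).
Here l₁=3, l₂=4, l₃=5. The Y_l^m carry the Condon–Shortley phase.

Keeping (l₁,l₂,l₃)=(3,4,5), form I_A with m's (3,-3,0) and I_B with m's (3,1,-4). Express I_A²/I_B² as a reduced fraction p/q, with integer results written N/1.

5/18

Shared (l₁,l₂,l₃)=(3,4,5): N and (l;000)² cancel in I_A²/I_B².
A: Δ = 2!·4!·6!/13! = 1/180180; Racah Σ t=0..0: t=0:+1/5760 = 1/5760; ⇒ 3j(3 4 5; 3 -3 0)² = 5/572, sgn -1
B: Δ = 2!·4!·6!/13! = 1/180180; Racah Σ t=0..0: t=0:+1/5760 = 1/5760; ⇒ 3j(3 4 5; 3 1 -4)² = 9/286, sgn -1
I_A²/I_B² = (5/572)/(9/286) = 5/18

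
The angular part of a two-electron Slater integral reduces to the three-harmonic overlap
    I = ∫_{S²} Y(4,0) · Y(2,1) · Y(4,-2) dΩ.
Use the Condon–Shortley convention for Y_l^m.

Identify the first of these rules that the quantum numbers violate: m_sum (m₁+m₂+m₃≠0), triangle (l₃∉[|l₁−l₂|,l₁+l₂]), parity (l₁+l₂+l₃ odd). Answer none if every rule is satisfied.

m_sum

m₁+m₂+m₃ = 0 + 1 − 2 = -1  ✗
triangle: |4−2|=2 ≤ l₃=4 ≤ 4+2=6
parity: l₁+l₂+l₃ = 10 is even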